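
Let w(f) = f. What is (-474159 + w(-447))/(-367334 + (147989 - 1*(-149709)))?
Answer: 79101/11606 ≈ 6.8155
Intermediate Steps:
(-474159 + w(-447))/(-367334 + (147989 - 1*(-149709))) = (-474159 - 447)/(-367334 + (147989 - 1*(-149709))) = -474606/(-367334 + (147989 + 149709)) = -474606/(-367334 + 297698) = -474606/(-69636) = -474606*(-1/69636) = 79101/11606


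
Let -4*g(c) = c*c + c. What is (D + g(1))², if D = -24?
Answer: 2401/4 ≈ 600.25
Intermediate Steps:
g(c) = -c/4 - c²/4 (g(c) = -(c*c + c)/4 = -(c² + c)/4 = -(c + c²)/4 = -c/4 - c²/4)
(D + g(1))² = (-24 - ¼*1*(1 + 1))² = (-24 - ¼*1*2)² = (-24 - ½)² = (-49/2)² = 2401/4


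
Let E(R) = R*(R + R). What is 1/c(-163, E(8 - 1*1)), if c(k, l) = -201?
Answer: -1/201 ≈ -0.0049751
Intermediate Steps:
E(R) = 2*R² (E(R) = R*(2*R) = 2*R²)
1/c(-163, E(8 - 1*1)) = 1/(-201) = -1/201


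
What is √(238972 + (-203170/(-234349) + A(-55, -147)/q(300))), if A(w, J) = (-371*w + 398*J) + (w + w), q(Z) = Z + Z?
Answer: √5248304712401434126/4686980 ≈ 488.78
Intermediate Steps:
q(Z) = 2*Z
A(w, J) = -369*w + 398*J (A(w, J) = (-371*w + 398*J) + 2*w = -369*w + 398*J)
√(238972 + (-203170/(-234349) + A(-55, -147)/q(300))) = √(238972 + (-203170/(-234349) + (-369*(-55) + 398*(-147))/((2*300)))) = √(238972 + (-203170*(-1/234349) + (20295 - 58506)/600)) = √(238972 + (203170/234349 - 38211*1/600)) = √(238972 + (203170/234349 - 12737/200)) = √(238972 - 2944269213/46869800) = √(11197625576387/46869800) = √5248304712401434126/4686980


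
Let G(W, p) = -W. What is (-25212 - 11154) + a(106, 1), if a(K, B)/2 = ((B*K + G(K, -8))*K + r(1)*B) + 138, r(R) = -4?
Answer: -36098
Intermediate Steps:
a(K, B) = 276 - 8*B + 2*K*(-K + B*K) (a(K, B) = 2*(((B*K - K)*K - 4*B) + 138) = 2*(((-K + B*K)*K - 4*B) + 138) = 2*((K*(-K + B*K) - 4*B) + 138) = 2*((-4*B + K*(-K + B*K)) + 138) = 2*(138 - 4*B + K*(-K + B*K)) = 276 - 8*B + 2*K*(-K + B*K))
(-25212 - 11154) + a(106, 1) = (-25212 - 11154) + (276 - 8*1 - 2*106² + 2*1*106²) = -36366 + (276 - 8 - 2*11236 + 2*1*11236) = -36366 + (276 - 8 - 22472 + 22472) = -36366 + 268 = -36098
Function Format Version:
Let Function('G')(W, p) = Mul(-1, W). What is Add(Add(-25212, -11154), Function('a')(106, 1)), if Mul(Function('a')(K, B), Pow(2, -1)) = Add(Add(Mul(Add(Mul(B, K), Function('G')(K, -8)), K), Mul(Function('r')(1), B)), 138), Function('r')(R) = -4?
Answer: -36098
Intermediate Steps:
Function('a')(K, B) = Add(276, Mul(-8, B), Mul(2, K, Add(Mul(-1, K), Mul(B, K)))) (Function('a')(K, B) = Mul(2, Add(Add(Mul(Add(Mul(B, K), Mul(-1, K)), K), Mul(-4, B)), 138)) = Mul(2, Add(Add(Mul(Add(Mul(-1, K), Mul(B, K)), K), Mul(-4, B)), 138)) = Mul(2, Add(Add(Mul(K, Add(Mul(-1, K), Mul(B, K))), Mul(-4, B)), 138)) = Mul(2, Add(Add(Mul(-4, B), Mul(K, Add(Mul(-1, K), Mul(B, K)))), 138)) = Mul(2, Add(138, Mul(-4, B), Mul(K, Add(Mul(-1, K), Mul(B, K))))) = Add(276, Mul(-8, B), Mul(2, K, Add(Mul(-1, K), Mul(B, K)))))
Add(Add(-25212, -11154), Function('a')(106, 1)) = Add(Add(-25212, -11154), Add(276, Mul(-8, 1), Mul(-2, Pow(106, 2)), Mul(2, 1, Pow(106, 2)))) = Add(-36366, Add(276, -8, Mul(-2, 11236), Mul(2, 1, 11236))) = Add(-36366, Add(276, -8, -22472, 22472)) = Add(-36366, 268) = -36098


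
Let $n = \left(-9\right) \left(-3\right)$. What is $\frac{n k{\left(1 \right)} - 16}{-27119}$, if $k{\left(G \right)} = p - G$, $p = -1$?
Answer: $\frac{70}{27119} \approx 0.0025812$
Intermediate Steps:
$n = 27$
$k{\left(G \right)} = -1 - G$
$\frac{n k{\left(1 \right)} - 16}{-27119} = \frac{27 \left(-1 - 1\right) - 16}{-27119} = \left(27 \left(-1 - 1\right) - 16\right) \left(- \frac{1}{27119}\right) = \left(27 \left(-2\right) - 16\right) \left(- \frac{1}{27119}\right) = \left(-54 - 16\right) \left(- \frac{1}{27119}\right) = \left(-70\right) \left(- \frac{1}{27119}\right) = \frac{70}{27119}$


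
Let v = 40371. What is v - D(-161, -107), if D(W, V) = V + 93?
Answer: 40385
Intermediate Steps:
D(W, V) = 93 + V
v - D(-161, -107) = 40371 - (93 - 107) = 40371 - 1*(-14) = 40371 + 14 = 40385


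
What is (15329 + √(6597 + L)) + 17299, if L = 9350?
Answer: 32628 + √15947 ≈ 32754.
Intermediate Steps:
(15329 + √(6597 + L)) + 17299 = (15329 + √(6597 + 9350)) + 17299 = (15329 + √15947) + 17299 = 32628 + √15947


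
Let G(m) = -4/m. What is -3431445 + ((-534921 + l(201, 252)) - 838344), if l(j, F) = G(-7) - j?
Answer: -33634373/7 ≈ -4.8049e+6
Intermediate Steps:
l(j, F) = 4/7 - j (l(j, F) = -4/(-7) - j = -4*(-⅐) - j = 4/7 - j)
-3431445 + ((-534921 + l(201, 252)) - 838344) = -3431445 + ((-534921 + (4/7 - 1*201)) - 838344) = -3431445 + ((-534921 + (4/7 - 201)) - 838344) = -3431445 + ((-534921 - 1403/7) - 838344) = -3431445 + (-3745850/7 - 838344) = -3431445 - 9614258/7 = -33634373/7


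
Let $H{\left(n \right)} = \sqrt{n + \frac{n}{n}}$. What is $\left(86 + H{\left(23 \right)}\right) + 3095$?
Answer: $3181 + 2 \sqrt{6} \approx 3185.9$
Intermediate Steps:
$H{\left(n \right)} = \sqrt{1 + n}$ ($H{\left(n \right)} = \sqrt{n + 1} = \sqrt{1 + n}$)
$\left(86 + H{\left(23 \right)}\right) + 3095 = \left(86 + \sqrt{1 + 23}\right) + 3095 = \left(86 + \sqrt{24}\right) + 3095 = \left(86 + 2 \sqrt{6}\right) + 3095 = 3181 + 2 \sqrt{6}$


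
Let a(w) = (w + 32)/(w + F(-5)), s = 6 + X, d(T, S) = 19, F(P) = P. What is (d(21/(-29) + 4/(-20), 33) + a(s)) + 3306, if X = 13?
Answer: 46601/14 ≈ 3328.6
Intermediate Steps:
s = 19 (s = 6 + 13 = 19)
a(w) = (32 + w)/(-5 + w) (a(w) = (w + 32)/(w - 5) = (32 + w)/(-5 + w))
(d(21/(-29) + 4/(-20), 33) + a(s)) + 3306 = (19 + (32 + 19)/(-5 + 19)) + 3306 = (19 + 51/14) + 3306 = 317/14 + 3306 = 46601/14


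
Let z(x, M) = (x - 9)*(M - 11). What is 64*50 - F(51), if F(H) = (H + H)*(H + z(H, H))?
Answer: -173362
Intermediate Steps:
z(x, M) = (-11 + M)*(-9 + x) (z(x, M) = (-9 + x)*(-11 + M) = (-11 + M)*(-9 + x))
F(H) = 2*H*(99 + H² - 19*H) (F(H) = (H + H)*(H + (99 - 11*H - 9*H + H*H)) = (2*H)*(H + (99 - 11*H - 9*H + H²)) = (2*H)*(H + (99 + H² - 20*H)) = (2*H)*(99 + H² - 19*H) = 2*H*(99 + H² - 19*H))
64*50 - F(51) = 64*50 - 2*51*(99 + 51² - 19*51) = 3200 - 2*51*(99 + 2601 - 969) = 3200 - 2*51*1731 = 3200 - 1*176562 = 3200 - 176562 = -173362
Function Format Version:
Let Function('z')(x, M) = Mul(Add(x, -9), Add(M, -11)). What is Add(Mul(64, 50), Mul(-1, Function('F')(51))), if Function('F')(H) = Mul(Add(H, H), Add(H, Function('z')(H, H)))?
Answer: -173362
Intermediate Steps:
Function('z')(x, M) = Mul(Add(-11, M), Add(-9, x)) (Function('z')(x, M) = Mul(Add(-9, x), Add(-11, M)) = Mul(Add(-11, M), Add(-9, x)))
Function('F')(H) = Mul(2, H, Add(99, Pow(H, 2), Mul(-19, H))) (Function('F')(H) = Mul(Add(H, H), Add(H, Add(99, Mul(-11, H), Mul(-9, H), Mul(H, H)))) = Mul(Mul(2, H), Add(H, Add(99, Mul(-11, H), Mul(-9, H), Pow(H, 2)))) = Mul(Mul(2, H), Add(H, Add(99, Pow(H, 2), Mul(-20, H)))) = Mul(Mul(2, H), Add(99, Pow(H, 2), Mul(-19, H))) = Mul(2, H, Add(99, Pow(H, 2), Mul(-19, H))))
Add(Mul(64, 50), Mul(-1, Function('F')(51))) = Add(Mul(64, 50), Mul(-1, Mul(2, 51, Add(99, Pow(51, 2), Mul(-19, 51))))) = Add(3200, Mul(-1, Mul(2, 51, Add(99, 2601, -969)))) = Add(3200, Mul(-1, Mul(2, 51, 1731))) = Add(3200, Mul(-1, 176562)) = Add(3200, -176562) = -173362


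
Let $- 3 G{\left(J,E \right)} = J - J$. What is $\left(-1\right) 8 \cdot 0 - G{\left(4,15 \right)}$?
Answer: $0$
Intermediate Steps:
$G{\left(J,E \right)} = 0$ ($G{\left(J,E \right)} = - \frac{J - J}{3} = \left(- \frac{1}{3}\right) 0 = 0$)
$\left(-1\right) 8 \cdot 0 - G{\left(4,15 \right)} = \left(-1\right) 8 \cdot 0 - 0 = \left(-8\right) 0 + 0 = 0 + 0 = 0$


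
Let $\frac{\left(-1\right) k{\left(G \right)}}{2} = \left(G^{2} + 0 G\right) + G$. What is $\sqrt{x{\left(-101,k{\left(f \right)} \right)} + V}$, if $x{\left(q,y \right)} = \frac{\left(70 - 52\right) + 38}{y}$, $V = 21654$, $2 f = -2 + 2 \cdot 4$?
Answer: $\frac{\sqrt{194865}}{3} \approx 147.15$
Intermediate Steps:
$f = 3$ ($f = \frac{-2 + 2 \cdot 4}{2} = \frac{-2 + 8}{2} = \frac{1}{2} \cdot 6 = 3$)
$k{\left(G \right)} = - 2 G - 2 G^{2}$ ($k{\left(G \right)} = - 2 \left(\left(G^{2} + 0 G\right) + G\right) = - 2 \left(\left(G^{2} + 0\right) + G\right) = - 2 \left(G^{2} + G\right) = - 2 \left(G + G^{2}\right) = - 2 G - 2 G^{2}$)
$x{\left(q,y \right)} = \frac{56}{y}$ ($x{\left(q,y \right)} = \frac{18 + 38}{y} = \frac{56}{y}$)
$\sqrt{x{\left(-101,k{\left(f \right)} \right)} + V} = \sqrt{\frac{56}{\left(-2\right) 3 \left(1 + 3\right)} + 21654} = \sqrt{\frac{56}{\left(-2\right) 3 \cdot 4} + 21654} = \sqrt{\frac{56}{-24} + 21654} = \sqrt{56 \left(- \frac{1}{24}\right) + 21654} = \sqrt{- \frac{7}{3} + 21654} = \sqrt{\frac{64955}{3}} = \frac{\sqrt{194865}}{3}$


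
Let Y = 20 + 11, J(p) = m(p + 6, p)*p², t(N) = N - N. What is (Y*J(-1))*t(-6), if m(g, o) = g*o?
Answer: 0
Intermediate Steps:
t(N) = 0
J(p) = p³*(6 + p) (J(p) = ((p + 6)*p)*p² = ((6 + p)*p)*p² = (p*(6 + p))*p² = p³*(6 + p))
Y = 31
(Y*J(-1))*t(-6) = (31*((-1)³*(6 - 1)))*0 = (31*(-1*5))*0 = (31*(-5))*0 = -155*0 = 0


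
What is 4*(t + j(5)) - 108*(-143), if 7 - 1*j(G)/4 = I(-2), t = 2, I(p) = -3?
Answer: 15612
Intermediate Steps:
j(G) = 40 (j(G) = 28 - 4*(-3) = 28 + 12 = 40)
4*(t + j(5)) - 108*(-143) = 4*(2 + 40) - 108*(-143) = 4*42 + 15444 = 168 + 15444 = 15612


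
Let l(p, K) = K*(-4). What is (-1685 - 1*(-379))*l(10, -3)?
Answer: -15672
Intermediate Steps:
l(p, K) = -4*K
(-1685 - 1*(-379))*l(10, -3) = (-1685 - 1*(-379))*(-4*(-3)) = (-1685 + 379)*12 = -1306*12 = -15672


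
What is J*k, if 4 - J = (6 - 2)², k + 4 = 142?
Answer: -1656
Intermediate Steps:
k = 138 (k = -4 + 142 = 138)
J = -12 (J = 4 - (6 - 2)² = 4 - 1*4² = 4 - 1*16 = 4 - 16 = -12)
J*k = -12*138 = -1656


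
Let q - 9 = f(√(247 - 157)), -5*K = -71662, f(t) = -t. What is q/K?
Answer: 45/71662 - 15*√10/71662 ≈ -3.3967e-5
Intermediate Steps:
K = 71662/5 (K = -⅕*(-71662) = 71662/5 ≈ 14332.)
q = 9 - 3*√10 (q = 9 - √(247 - 157) = 9 - √90 = 9 - 3*√10 ≈ -0.48683)
q/K = (9 - 3*√10)/(71662/5) = (9 - 3*√10)*(5/71662) = 45/71662 - 15*√10/71662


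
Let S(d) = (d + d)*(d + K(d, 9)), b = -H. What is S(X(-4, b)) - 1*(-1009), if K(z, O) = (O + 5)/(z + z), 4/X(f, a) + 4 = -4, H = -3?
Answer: 2047/2 ≈ 1023.5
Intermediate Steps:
b = 3 (b = -1*(-3) = 3)
X(f, a) = -½ (X(f, a) = 4/(-4 - 4) = 4/(-8) = 4*(-⅛) = -½)
K(z, O) = (5 + O)/(2*z) (K(z, O) = (5 + O)/((2*z)) = (5 + O)*(1/(2*z)) = (5 + O)/(2*z))
S(d) = 2*d*(d + 7/d) (S(d) = (d + d)*(d + (5 + 9)/(2*d)) = (2*d)*(d + (½)*14/d) = (2*d)*(d + 7/d) = 2*d*(d + 7/d))
S(X(-4, b)) - 1*(-1009) = (14 + 2*(-½)²) - 1*(-1009) = (14 + 2*(¼)) + 1009 = (14 + ½) + 1009 = 29/2 + 1009 = 2047/2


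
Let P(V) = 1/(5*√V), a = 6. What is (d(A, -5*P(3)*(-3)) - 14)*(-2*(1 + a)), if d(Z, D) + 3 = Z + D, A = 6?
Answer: 154 - 14*√3 ≈ 129.75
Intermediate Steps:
P(V) = 1/(5*√V)
d(Z, D) = -3 + D + Z (d(Z, D) = -3 + (Z + D) = -3 + (D + Z) = -3 + D + Z)
(d(A, -5*P(3)*(-3)) - 14)*(-2*(1 + a)) = ((-3 - 1/√3*(-3) + 6) - 14)*(-2*(1 + 6)) = ((-3 - √3/3*(-3) + 6) - 14)*(-2*7) = ((-3 - √3/3*(-3) + 6) - 14)*(-14) = ((-3 + √3 + 6) - 14)*(-14) = ((3 + √3) - 14)*(-14) = (-11 + √3)*(-14) = 154 - 14*√3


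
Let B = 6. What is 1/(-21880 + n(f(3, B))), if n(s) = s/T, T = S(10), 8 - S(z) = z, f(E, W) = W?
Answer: -1/21883 ≈ -4.5698e-5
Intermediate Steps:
S(z) = 8 - z
T = -2 (T = 8 - 1*10 = 8 - 10 = -2)
n(s) = -s/2 (n(s) = s/(-2) = s*(-1/2) = -s/2)
1/(-21880 + n(f(3, B))) = 1/(-21880 - 1/2*6) = 1/(-21880 - 3) = 1/(-21883) = -1/21883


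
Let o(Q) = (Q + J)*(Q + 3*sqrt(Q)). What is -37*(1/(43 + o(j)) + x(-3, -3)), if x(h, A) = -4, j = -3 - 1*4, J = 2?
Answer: 10186/69 - 5*I*sqrt(7)/69 ≈ 147.62 - 0.19172*I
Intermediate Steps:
j = -7 (j = -3 - 4 = -7)
o(Q) = (2 + Q)*(Q + 3*sqrt(Q)) (o(Q) = (Q + 2)*(Q + 3*sqrt(Q)) = (2 + Q)*(Q + 3*sqrt(Q)))
-37*(1/(43 + o(j)) + x(-3, -3)) = -37*(1/(43 + ((-7)**2 + 2*(-7) + 3*(-7)**(3/2) + 6*sqrt(-7))) - 4) = -37*(1/(43 + (49 - 14 + 3*(-7*I*sqrt(7)) + 6*(I*sqrt(7)))) - 4) = -37*(1/(43 + (49 - 14 - 21*I*sqrt(7) + 6*I*sqrt(7))) - 4) = -37*(1/(43 + (35 - 15*I*sqrt(7))) - 4) = -37*(1/(78 - 15*I*sqrt(7)) - 4) = -37*(-4 + 1/(78 - 15*I*sqrt(7))) = 148 - 37/(78 - 15*I*sqrt(7))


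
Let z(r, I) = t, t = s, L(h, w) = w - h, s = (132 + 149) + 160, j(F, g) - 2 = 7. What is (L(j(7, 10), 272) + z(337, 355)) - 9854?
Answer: -9150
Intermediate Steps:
j(F, g) = 9 (j(F, g) = 2 + 7 = 9)
s = 441 (s = 281 + 160 = 441)
t = 441
z(r, I) = 441
(L(j(7, 10), 272) + z(337, 355)) - 9854 = ((272 - 1*9) + 441) - 9854 = ((272 - 9) + 441) - 9854 = (263 + 441) - 9854 = 704 - 9854 = -9150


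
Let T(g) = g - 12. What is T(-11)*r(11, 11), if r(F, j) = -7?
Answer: 161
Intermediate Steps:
T(g) = -12 + g
T(-11)*r(11, 11) = (-12 - 11)*(-7) = -23*(-7) = 161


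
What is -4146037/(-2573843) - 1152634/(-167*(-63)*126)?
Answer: 1081898380/1459368981 ≈ 0.74135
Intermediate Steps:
-4146037/(-2573843) - 1152634/(-167*(-63)*126) = -4146037*(-1/2573843) - 1152634/(10521*126) = 4146037/2573843 - 1152634/1325646 = 4146037/2573843 - 1152634*1/1325646 = 4146037/2573843 - 493/567 = 1081898380/1459368981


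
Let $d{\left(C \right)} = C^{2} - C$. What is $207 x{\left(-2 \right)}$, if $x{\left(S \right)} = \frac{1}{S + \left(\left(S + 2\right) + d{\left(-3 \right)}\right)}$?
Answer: $\frac{207}{10} \approx 20.7$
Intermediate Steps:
$x{\left(S \right)} = \frac{1}{14 + 2 S}$ ($x{\left(S \right)} = \frac{1}{S - \left(-2 - S + 3 \left(-1 - 3\right)\right)} = \frac{1}{S + \left(\left(2 + S\right) - -12\right)} = \frac{1}{S + \left(\left(2 + S\right) + 12\right)} = \frac{1}{S + \left(14 + S\right)} = \frac{1}{14 + 2 S}$)
$207 x{\left(-2 \right)} = 207 \frac{1}{2 \left(7 - 2\right)} = 207 \frac{1}{2 \cdot 5} = 207 \cdot \frac{1}{2} \cdot \frac{1}{5} = 207 \cdot \frac{1}{10} = \frac{207}{10}$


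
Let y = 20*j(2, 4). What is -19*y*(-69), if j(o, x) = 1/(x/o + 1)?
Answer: 8740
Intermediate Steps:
j(o, x) = 1/(1 + x/o)
y = 20/3 (y = 20*(2/(2 + 4)) = 20*(2/6) = 20*(2*(⅙)) = 20*(⅓) = 20/3 ≈ 6.6667)
-19*y*(-69) = -19*20/3*(-69) = -380/3*(-69) = 8740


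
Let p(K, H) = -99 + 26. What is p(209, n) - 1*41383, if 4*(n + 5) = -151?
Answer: -41456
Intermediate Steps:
n = -171/4 (n = -5 + (¼)*(-151) = -5 - 151/4 = -171/4 ≈ -42.750)
p(K, H) = -73
p(209, n) - 1*41383 = -73 - 1*41383 = -73 - 41383 = -41456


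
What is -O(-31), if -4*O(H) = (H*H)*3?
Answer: 2883/4 ≈ 720.75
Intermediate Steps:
O(H) = -3*H²/4 (O(H) = -H*H*3/4 = -H²*3/4 = -3*H²/4)
-O(-31) = -(-3)*(-31)²/4 = -(-3)*961/4 = -1*(-2883/4) = 2883/4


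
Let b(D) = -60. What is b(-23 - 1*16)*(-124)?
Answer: 7440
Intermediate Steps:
b(-23 - 1*16)*(-124) = -60*(-124) = 7440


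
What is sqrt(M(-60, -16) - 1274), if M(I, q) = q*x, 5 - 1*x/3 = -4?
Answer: I*sqrt(1706) ≈ 41.304*I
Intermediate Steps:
x = 27 (x = 15 - 3*(-4) = 15 + 12 = 27)
M(I, q) = 27*q (M(I, q) = q*27 = 27*q)
sqrt(M(-60, -16) - 1274) = sqrt(27*(-16) - 1274) = sqrt(-432 - 1274) = sqrt(-1706) = I*sqrt(1706)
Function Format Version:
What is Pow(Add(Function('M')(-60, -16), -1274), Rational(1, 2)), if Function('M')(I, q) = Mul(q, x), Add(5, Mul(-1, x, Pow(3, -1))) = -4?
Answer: Mul(I, Pow(1706, Rational(1, 2))) ≈ Mul(41.304, I)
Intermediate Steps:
x = 27 (x = Add(15, Mul(-3, -4)) = Add(15, 12) = 27)
Function('M')(I, q) = Mul(27, q) (Function('M')(I, q) = Mul(q, 27) = Mul(27, q))
Pow(Add(Function('M')(-60, -16), -1274), Rational(1, 2)) = Pow(Add(Mul(27, -16), -1274), Rational(1, 2)) = Pow(Add(-432, -1274), Rational(1, 2)) = Pow(-1706, Rational(1, 2)) = Mul(I, Pow(1706, Rational(1, 2)))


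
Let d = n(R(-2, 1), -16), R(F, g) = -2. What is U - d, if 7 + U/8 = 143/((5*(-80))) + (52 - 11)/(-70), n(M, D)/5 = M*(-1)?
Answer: -25741/350 ≈ -73.546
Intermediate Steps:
n(M, D) = -5*M (n(M, D) = 5*(M*(-1)) = 5*(-M) = -5*M)
d = 10 (d = -5*(-2) = 10)
U = -22241/350 (U = -56 + 8*(143/((5*(-80))) + (52 - 11)/(-70)) = -56 + 8*(143/(-400) + 41*(-1/70)) = -56 + 8*(143*(-1/400) - 41/70) = -56 + 8*(-143/400 - 41/70) = -56 + 8*(-2641/2800) = -56 - 2641/350 = -22241/350 ≈ -63.546)
U - d = -22241/350 - 1*10 = -22241/350 - 10 = -25741/350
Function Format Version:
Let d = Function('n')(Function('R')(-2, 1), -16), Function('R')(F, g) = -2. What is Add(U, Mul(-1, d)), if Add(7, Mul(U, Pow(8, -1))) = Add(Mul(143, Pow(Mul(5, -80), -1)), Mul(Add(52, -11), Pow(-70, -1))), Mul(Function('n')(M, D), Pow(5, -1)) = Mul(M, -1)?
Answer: Rational(-25741, 350) ≈ -73.546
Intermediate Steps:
Function('n')(M, D) = Mul(-5, M) (Function('n')(M, D) = Mul(5, Mul(M, -1)) = Mul(5, Mul(-1, M)) = Mul(-5, M))
d = 10 (d = Mul(-5, -2) = 10)
U = Rational(-22241, 350) (U = Add(-56, Mul(8, Add(Mul(143, Pow(Mul(5, -80), -1)), Mul(Add(52, -11), Pow(-70, -1))))) = Add(-56, Mul(8, Add(Mul(143, Pow(-400, -1)), Mul(41, Rational(-1, 70))))) = Add(-56, Mul(8, Add(Mul(143, Rational(-1, 400)), Rational(-41, 70)))) = Add(-56, Mul(8, Add(Rational(-143, 400), Rational(-41, 70)))) = Add(-56, Mul(8, Rational(-2641, 2800))) = Add(-56, Rational(-2641, 350)) = Rational(-22241, 350) ≈ -63.546)
Add(U, Mul(-1, d)) = Add(Rational(-22241, 350), Mul(-1, 10)) = Add(Rational(-22241, 350), -10) = Rational(-25741, 350)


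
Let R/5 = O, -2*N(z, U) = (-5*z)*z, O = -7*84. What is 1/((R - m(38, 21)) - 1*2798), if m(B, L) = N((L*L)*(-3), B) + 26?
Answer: -2/8763173 ≈ -2.2823e-7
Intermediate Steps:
O = -588
N(z, U) = 5*z²/2 (N(z, U) = -(-5*z)*z/2 = -(-5)*z²/2 = 5*z²/2)
R = -2940 (R = 5*(-588) = -2940)
m(B, L) = 26 + 45*L⁴/2 (m(B, L) = 5*((L*L)*(-3))²/2 + 26 = 5*(L²*(-3))²/2 + 26 = 5*(-3*L²)²/2 + 26 = 5*(9*L⁴)/2 + 26 = 45*L⁴/2 + 26 = 26 + 45*L⁴/2)
1/((R - m(38, 21)) - 1*2798) = 1/((-2940 - (26 + (45/2)*21⁴)) - 1*2798) = 1/((-2940 - (26 + (45/2)*194481)) - 2798) = 1/((-2940 - (26 + 8751645/2)) - 2798) = 1/((-2940 - 1*8751697/2) - 2798) = 1/((-2940 - 8751697/2) - 2798) = 1/(-8757577/2 - 2798) = 1/(-8763173/2) = -2/8763173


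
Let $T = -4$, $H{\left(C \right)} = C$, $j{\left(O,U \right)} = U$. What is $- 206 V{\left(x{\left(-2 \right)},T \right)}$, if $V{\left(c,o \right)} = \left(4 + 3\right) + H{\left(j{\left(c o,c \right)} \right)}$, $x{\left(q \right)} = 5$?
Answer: $-2472$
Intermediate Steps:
$V{\left(c,o \right)} = 7 + c$ ($V{\left(c,o \right)} = \left(4 + 3\right) + c = 7 + c$)
$- 206 V{\left(x{\left(-2 \right)},T \right)} = - 206 \left(7 + 5\right) = \left(-206\right) 12 = -2472$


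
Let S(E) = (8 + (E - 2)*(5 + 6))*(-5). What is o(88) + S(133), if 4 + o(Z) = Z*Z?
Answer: 495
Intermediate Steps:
o(Z) = -4 + Z² (o(Z) = -4 + Z*Z = -4 + Z²)
S(E) = 70 - 55*E (S(E) = (8 + (-2 + E)*11)*(-5) = (8 + (-22 + 11*E))*(-5) = (-14 + 11*E)*(-5) = 70 - 55*E)
o(88) + S(133) = (-4 + 88²) + (70 - 55*133) = (-4 + 7744) + (70 - 7315) = 7740 - 7245 = 495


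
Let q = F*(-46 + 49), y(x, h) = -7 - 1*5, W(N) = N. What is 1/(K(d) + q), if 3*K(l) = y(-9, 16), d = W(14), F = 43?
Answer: 1/125 ≈ 0.0080000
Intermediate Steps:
d = 14
y(x, h) = -12 (y(x, h) = -7 - 5 = -12)
K(l) = -4 (K(l) = (1/3)*(-12) = -4)
q = 129 (q = 43*(-46 + 49) = 43*3 = 129)
1/(K(d) + q) = 1/(-4 + 129) = 1/125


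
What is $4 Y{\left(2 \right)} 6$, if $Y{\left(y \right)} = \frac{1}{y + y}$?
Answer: $6$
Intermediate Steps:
$Y{\left(y \right)} = \frac{1}{2 y}$
$4 Y{\left(2 \right)} 6 = 4 \frac{1}{2 \cdot 2} \cdot 6 = 4 \cdot \frac{1}{2} \cdot \frac{1}{2} \cdot 6 = 4 \cdot \frac{1}{4} \cdot 6 = 1 \cdot 6 = 6$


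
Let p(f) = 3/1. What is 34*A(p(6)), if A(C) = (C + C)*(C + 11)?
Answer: 2856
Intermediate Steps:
p(f) = 3 (p(f) = 3*1 = 3)
A(C) = 2*C*(11 + C) (A(C) = (2*C)*(11 + C) = 2*C*(11 + C))
34*A(p(6)) = 34*(2*3*(11 + 3)) = 34*(2*3*14) = 34*84 = 2856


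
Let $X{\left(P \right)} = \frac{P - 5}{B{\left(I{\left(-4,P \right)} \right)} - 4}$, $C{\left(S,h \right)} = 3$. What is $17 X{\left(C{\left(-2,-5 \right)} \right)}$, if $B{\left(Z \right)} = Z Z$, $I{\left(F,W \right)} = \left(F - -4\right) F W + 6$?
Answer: $- \frac{17}{16} \approx -1.0625$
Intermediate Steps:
$I{\left(F,W \right)} = 6 + F W \left(4 + F\right)$ ($I{\left(F,W \right)} = \left(F + 4\right) F W + 6 = \left(4 + F\right) F W + 6 = F \left(4 + F\right) W + 6 = F W \left(4 + F\right) + 6 = 6 + F W \left(4 + F\right)$)
$B{\left(Z \right)} = Z^{2}$
$X{\left(P \right)} = - \frac{5}{32} + \frac{P}{32}$ ($X{\left(P \right)} = \frac{P - 5}{\left(6 + P \left(-4\right)^{2} + 4 \left(-4\right) P\right)^{2} - 4} = \frac{-5 + P}{\left(6 + P 16 - 16 P\right)^{2} - 4} = \frac{-5 + P}{\left(6 + 16 P - 16 P\right)^{2} - 4} = \frac{-5 + P}{6^{2} - 4} = \frac{-5 + P}{36 - 4} = \frac{-5 + P}{32} = \left(-5 + P\right) \frac{1}{32} = - \frac{5}{32} + \frac{P}{32}$)
$17 X{\left(C{\left(-2,-5 \right)} \right)} = 17 \left(- \frac{5}{32} + \frac{1}{32} \cdot 3\right) = 17 \left(- \frac{5}{32} + \frac{3}{32}\right) = 17 \left(- \frac{1}{16}\right) = - \frac{17}{16}$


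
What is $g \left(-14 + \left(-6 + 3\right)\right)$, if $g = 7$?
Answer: $-119$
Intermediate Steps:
$g \left(-14 + \left(-6 + 3\right)\right) = 7 \left(-14 + \left(-6 + 3\right)\right) = 7 \left(-14 - 3\right) = 7 \left(-17\right) = -119$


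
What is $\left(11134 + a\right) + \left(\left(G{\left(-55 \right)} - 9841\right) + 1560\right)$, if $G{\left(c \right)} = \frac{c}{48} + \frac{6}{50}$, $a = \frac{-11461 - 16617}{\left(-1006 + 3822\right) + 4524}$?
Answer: $\frac{1254324743}{440400} \approx 2848.1$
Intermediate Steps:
$a = - \frac{14039}{3670}$ ($a = - \frac{28078}{2816 + 4524} = - \frac{28078}{7340} = \left(-28078\right) \frac{1}{7340} = - \frac{14039}{3670} \approx -3.8253$)
$G{\left(c \right)} = \frac{3}{25} + \frac{c}{48}$ ($G{\left(c \right)} = c \frac{1}{48} + 6 \cdot \frac{1}{50} = \frac{c}{48} + \frac{3}{25} = \frac{3}{25} + \frac{c}{48}$)
$\left(11134 + a\right) + \left(\left(G{\left(-55 \right)} - 9841\right) + 1560\right) = \left(11134 - \frac{14039}{3670}\right) + \left(\left(\left(\frac{3}{25} + \frac{1}{48} \left(-55\right)\right) - 9841\right) + 1560\right) = \frac{40847741}{3670} + \left(\left(\left(\frac{3}{25} - \frac{55}{48}\right) - 9841\right) + 1560\right) = \frac{40847741}{3670} + \left(\left(- \frac{1231}{1200} - 9841\right) + 1560\right) = \frac{40847741}{3670} + \left(- \frac{11810431}{1200} + 1560\right) = \frac{40847741}{3670} - \frac{9938431}{1200} = \frac{1254324743}{440400}$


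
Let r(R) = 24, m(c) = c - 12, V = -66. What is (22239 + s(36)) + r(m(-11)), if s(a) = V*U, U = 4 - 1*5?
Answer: 22329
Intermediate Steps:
m(c) = -12 + c
U = -1 (U = 4 - 5 = -1)
s(a) = 66 (s(a) = -66*(-1) = 66)
(22239 + s(36)) + r(m(-11)) = (22239 + 66) + 24 = 22305 + 24 = 22329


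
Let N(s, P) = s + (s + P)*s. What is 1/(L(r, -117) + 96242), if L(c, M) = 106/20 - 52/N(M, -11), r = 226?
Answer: 11430/1100106599 ≈ 1.0390e-5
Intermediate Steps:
N(s, P) = s + s*(P + s) (N(s, P) = s + (P + s)*s = s + s*(P + s))
L(c, M) = 53/10 - 52/(M*(-10 + M)) (L(c, M) = 106/20 - 52*1/(M*(1 - 11 + M)) = 106*(1/20) - 52*1/(M*(-10 + M)) = 53/10 - 52/(M*(-10 + M)))
1/(L(r, -117) + 96242) = 1/((1/10)*(-520 + 53*(-117)*(-10 - 117))/(-117*(-10 - 117)) + 96242) = 1/((1/10)*(-1/117)*(-520 + 53*(-117)*(-127))/(-127) + 96242) = 1/((1/10)*(-1/117)*(-1/127)*(-520 + 787527) + 96242) = 1/((1/10)*(-1/117)*(-1/127)*787007 + 96242) = 1/(60539/11430 + 96242) = 1/(1100106599/11430) = 11430/1100106599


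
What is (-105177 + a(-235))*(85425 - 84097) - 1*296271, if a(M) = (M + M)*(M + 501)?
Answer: -305997887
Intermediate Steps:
a(M) = 2*M*(501 + M) (a(M) = (2*M)*(501 + M) = 2*M*(501 + M))
(-105177 + a(-235))*(85425 - 84097) - 1*296271 = (-105177 + 2*(-235)*(501 - 235))*(85425 - 84097) - 1*296271 = (-105177 + 2*(-235)*266)*1328 - 296271 = (-105177 - 125020)*1328 - 296271 = -230197*1328 - 296271 = -305701616 - 296271 = -305997887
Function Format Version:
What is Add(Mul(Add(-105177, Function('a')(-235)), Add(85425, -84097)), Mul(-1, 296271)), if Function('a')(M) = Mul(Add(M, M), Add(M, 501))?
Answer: -305997887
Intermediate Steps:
Function('a')(M) = Mul(2, M, Add(501, M)) (Function('a')(M) = Mul(Mul(2, M), Add(501, M)) = Mul(2, M, Add(501, M)))
Add(Mul(Add(-105177, Function('a')(-235)), Add(85425, -84097)), Mul(-1, 296271)) = Add(Mul(Add(-105177, Mul(2, -235, Add(501, -235))), Add(85425, -84097)), Mul(-1, 296271)) = Add(Mul(Add(-105177, Mul(2, -235, 266)), 1328), -296271) = Add(Mul(Add(-105177, -125020), 1328), -296271) = Add(Mul(-230197, 1328), -296271) = Add(-305701616, -296271) = -305997887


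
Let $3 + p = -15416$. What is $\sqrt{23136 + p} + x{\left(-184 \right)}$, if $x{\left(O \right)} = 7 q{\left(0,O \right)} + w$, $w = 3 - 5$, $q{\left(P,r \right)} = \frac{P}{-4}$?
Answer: $-2 + \sqrt{7717} \approx 85.846$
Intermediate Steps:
$p = -15419$ ($p = -3 - 15416 = -15419$)
$q{\left(P,r \right)} = - \frac{P}{4}$ ($q{\left(P,r \right)} = P \left(- \frac{1}{4}\right) = - \frac{P}{4}$)
$w = -2$
$x{\left(O \right)} = -2$ ($x{\left(O \right)} = 7 \left(\left(- \frac{1}{4}\right) 0\right) - 2 = 7 \cdot 0 - 2 = 0 - 2 = -2$)
$\sqrt{23136 + p} + x{\left(-184 \right)} = \sqrt{23136 - 15419} - 2 = \sqrt{7717} - 2 = -2 + \sqrt{7717}$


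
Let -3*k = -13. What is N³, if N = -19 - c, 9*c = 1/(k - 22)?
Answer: -27543608000/4019679 ≈ -6852.2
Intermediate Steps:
k = 13/3 (k = -⅓*(-13) = 13/3 ≈ 4.3333)
c = -1/159 (c = 1/(9*(13/3 - 22)) = 1/(9*(-53/3)) = (⅑)*(-3/53) = -1/159 ≈ -0.0062893)
N = -3020/159 (N = -19 - 1*(-1/159) = -19 + 1/159 = -3020/159 ≈ -18.994)
N³ = (-3020/159)³ = -27543608000/4019679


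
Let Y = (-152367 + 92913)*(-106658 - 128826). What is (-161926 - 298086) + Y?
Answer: 14000005724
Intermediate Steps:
Y = 14000465736 (Y = -59454*(-235484) = 14000465736)
(-161926 - 298086) + Y = (-161926 - 298086) + 14000465736 = -460012 + 14000465736 = 14000005724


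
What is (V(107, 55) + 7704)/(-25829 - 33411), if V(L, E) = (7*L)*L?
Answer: -87847/59240 ≈ -1.4829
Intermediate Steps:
V(L, E) = 7*L²
(V(107, 55) + 7704)/(-25829 - 33411) = (7*107² + 7704)/(-25829 - 33411) = (7*11449 + 7704)/(-59240) = (80143 + 7704)*(-1/59240) = 87847*(-1/59240) = -87847/59240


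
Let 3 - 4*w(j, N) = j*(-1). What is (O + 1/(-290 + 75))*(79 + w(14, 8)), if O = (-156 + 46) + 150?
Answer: 2863467/860 ≈ 3329.6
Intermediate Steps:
w(j, N) = ¾ + j/4 (w(j, N) = ¾ - j*(-1)/4 = ¾ - (-1)*j/4 = ¾ + j/4)
O = 40 (O = -110 + 150 = 40)
(O + 1/(-290 + 75))*(79 + w(14, 8)) = (40 + 1/(-290 + 75))*(79 + (¾ + (¼)*14)) = (40 + 1/(-215))*(79 + (¾ + 7/2)) = (40 - 1/215)*(79 + 17/4) = (8599/215)*(333/4) = 2863467/860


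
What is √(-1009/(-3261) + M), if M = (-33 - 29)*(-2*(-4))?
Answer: I*√5271233667/3261 ≈ 22.264*I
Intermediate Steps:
M = -496 (M = -62*8 = -496)
√(-1009/(-3261) + M) = √(-1009/(-3261) - 496) = √(-1009*(-1/3261) - 496) = √(1009/3261 - 496) = √(-1616447/3261) = I*√5271233667/3261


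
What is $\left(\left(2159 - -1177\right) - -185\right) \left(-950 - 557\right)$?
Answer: $-5306147$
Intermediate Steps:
$\left(\left(2159 - -1177\right) - -185\right) \left(-950 - 557\right) = \left(\left(2159 + 1177\right) + \left(217 - 32\right)\right) \left(-1507\right) = \left(3336 + 185\right) \left(-1507\right) = 3521 \left(-1507\right) = -5306147$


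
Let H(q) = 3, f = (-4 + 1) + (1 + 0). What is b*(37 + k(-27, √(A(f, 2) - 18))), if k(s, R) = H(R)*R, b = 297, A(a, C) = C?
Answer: 10989 + 3564*I ≈ 10989.0 + 3564.0*I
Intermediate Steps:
f = -2 (f = -3 + 1 = -2)
k(s, R) = 3*R
b*(37 + k(-27, √(A(f, 2) - 18))) = 297*(37 + 3*√(2 - 18)) = 297*(37 + 3*√(-16)) = 297*(37 + 3*(4*I)) = 297*(37 + 12*I) = 10989 + 3564*I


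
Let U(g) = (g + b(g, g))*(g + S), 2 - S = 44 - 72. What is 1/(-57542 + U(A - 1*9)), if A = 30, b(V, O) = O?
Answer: -1/55400 ≈ -1.8051e-5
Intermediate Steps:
S = 30 (S = 2 - (44 - 72) = 2 - 1*(-28) = 2 + 28 = 30)
U(g) = 2*g*(30 + g) (U(g) = (g + g)*(g + 30) = (2*g)*(30 + g) = 2*g*(30 + g))
1/(-57542 + U(A - 1*9)) = 1/(-57542 + 2*(30 - 1*9)*(30 + (30 - 1*9))) = 1/(-57542 + 2*(30 - 9)*(30 + (30 - 9))) = 1/(-57542 + 2*21*(30 + 21)) = 1/(-57542 + 2*21*51) = 1/(-57542 + 2142) = 1/(-55400) = -1/55400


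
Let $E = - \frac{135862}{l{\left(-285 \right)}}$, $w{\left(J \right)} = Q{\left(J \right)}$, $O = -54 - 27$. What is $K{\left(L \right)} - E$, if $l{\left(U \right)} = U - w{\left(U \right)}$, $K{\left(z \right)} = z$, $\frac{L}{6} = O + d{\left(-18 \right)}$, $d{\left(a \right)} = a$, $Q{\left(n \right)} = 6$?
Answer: $- \frac{308716}{291} \approx -1060.9$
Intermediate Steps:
$O = -81$
$w{\left(J \right)} = 6$
$L = -594$ ($L = 6 \left(-81 - 18\right) = 6 \left(-99\right) = -594$)
$l{\left(U \right)} = -6 + U$ ($l{\left(U \right)} = U - 6 = -6 + U$)
$E = \frac{135862}{291}$ ($E = - \frac{135862}{-6 - 285} = - \frac{135862}{-291} = \left(-135862\right) \left(- \frac{1}{291}\right) = \frac{135862}{291} \approx 466.88$)
$K{\left(L \right)} - E = -594 - \frac{135862}{291} = - \frac{308716}{291}$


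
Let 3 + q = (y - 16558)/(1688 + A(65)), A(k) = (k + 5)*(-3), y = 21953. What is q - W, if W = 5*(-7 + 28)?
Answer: -154229/1478 ≈ -104.35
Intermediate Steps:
A(k) = -15 - 3*k (A(k) = (5 + k)*(-3) = -15 - 3*k)
W = 105 (W = 5*21 = 105)
q = 961/1478 (q = -3 + (21953 - 16558)/(1688 + (-15 - 3*65)) = -3 + 5395/(1688 + (-15 - 195)) = -3 + 5395/(1688 - 210) = -3 + 5395/1478 = 961/1478 ≈ 0.65020)
q - W = 961/1478 - 1*105 = 961/1478 - 105 = -154229/1478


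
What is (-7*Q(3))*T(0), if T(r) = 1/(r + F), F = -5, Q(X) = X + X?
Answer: 42/5 ≈ 8.4000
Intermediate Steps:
Q(X) = 2*X
T(r) = 1/(-5 + r) (T(r) = 1/(r - 5) = 1/(-5 + r))
(-7*Q(3))*T(0) = (-14*3)/(-5 + 0) = -7*6/(-5) = -42*(-⅕) = 42/5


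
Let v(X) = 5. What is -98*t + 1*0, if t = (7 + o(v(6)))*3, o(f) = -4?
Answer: -882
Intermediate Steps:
t = 9 (t = (7 - 4)*3 = 3*3 = 9)
-98*t + 1*0 = -98*9 + 1*0 = -882 + 0 = -882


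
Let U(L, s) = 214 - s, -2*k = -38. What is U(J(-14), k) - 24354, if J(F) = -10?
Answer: -24159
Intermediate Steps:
k = 19 (k = -1/2*(-38) = 19)
U(J(-14), k) - 24354 = (214 - 1*19) - 24354 = (214 - 19) - 24354 = 195 - 24354 = -24159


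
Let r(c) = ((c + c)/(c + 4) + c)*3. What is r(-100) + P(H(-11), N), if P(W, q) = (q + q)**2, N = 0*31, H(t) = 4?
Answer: -1175/4 ≈ -293.75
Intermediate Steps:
N = 0
P(W, q) = 4*q**2 (P(W, q) = (2*q)**2 = 4*q**2)
r(c) = 3*c + 6*c/(4 + c) (r(c) = ((2*c)/(4 + c) + c)*3 = (2*c/(4 + c) + c)*3 = (c + 2*c/(4 + c))*3 = 3*c + 6*c/(4 + c))
r(-100) + P(H(-11), N) = 3*(-100)*(6 - 100)/(4 - 100) + 4*0**2 = 3*(-100)*(-94)/(-96) + 4*0 = 3*(-100)*(-1/96)*(-94) + 0 = -1175/4 + 0 = -1175/4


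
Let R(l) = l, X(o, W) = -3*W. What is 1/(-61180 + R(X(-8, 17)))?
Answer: -1/61231 ≈ -1.6332e-5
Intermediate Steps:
1/(-61180 + R(X(-8, 17))) = 1/(-61180 - 3*17) = 1/(-61180 - 51) = 1/(-61231) = -1/61231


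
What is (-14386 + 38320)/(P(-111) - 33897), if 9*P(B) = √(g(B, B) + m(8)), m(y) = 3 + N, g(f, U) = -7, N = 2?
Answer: -65714554638/93069535331 - 215406*I*√2/93069535331 ≈ -0.70608 - 3.2731e-6*I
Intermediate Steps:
m(y) = 5 (m(y) = 3 + 2 = 5)
P(B) = I*√2/9 (P(B) = √(-7 + 5)/9 = √(-2)/9 = (I*√2)/9 = I*√2/9)
(-14386 + 38320)/(P(-111) - 33897) = (-14386 + 38320)/(I*√2/9 - 33897) = 23934/(-33897 + I*√2/9)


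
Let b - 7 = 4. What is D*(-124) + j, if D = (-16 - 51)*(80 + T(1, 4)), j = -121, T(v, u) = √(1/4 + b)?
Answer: 664519 + 12462*√5 ≈ 6.9239e+5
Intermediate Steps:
b = 11 (b = 7 + 4 = 11)
T(v, u) = 3*√5/2 (T(v, u) = √(1/4 + 11) = √(¼ + 11) = √(45/4) = 3*√5/2)
D = -5360 - 201*√5/2 (D = (-16 - 51)*(80 + 3*√5/2) = -67*(80 + 3*√5/2) = -5360 - 201*√5/2 ≈ -5584.7)
D*(-124) + j = (-5360 - 201*√5/2)*(-124) - 121 = (664640 + 12462*√5) - 121 = 664519 + 12462*√5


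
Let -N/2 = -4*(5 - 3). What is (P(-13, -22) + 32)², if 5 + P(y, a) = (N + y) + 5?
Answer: 1225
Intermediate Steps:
N = 16 (N = -(-8)*(5 - 3) = -(-8)*2 = -2*(-8) = 16)
P(y, a) = 16 + y (P(y, a) = -5 + ((16 + y) + 5) = -5 + (21 + y) = 16 + y)
(P(-13, -22) + 32)² = ((16 - 13) + 32)² = (3 + 32)² = 35² = 1225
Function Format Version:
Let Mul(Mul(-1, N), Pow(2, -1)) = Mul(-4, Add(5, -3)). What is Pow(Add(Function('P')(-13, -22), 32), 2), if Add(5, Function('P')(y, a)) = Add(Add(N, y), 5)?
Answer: 1225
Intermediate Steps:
N = 16 (N = Mul(-2, Mul(-4, Add(5, -3))) = Mul(-2, Mul(-4, 2)) = Mul(-2, -8) = 16)
Function('P')(y, a) = Add(16, y) (Function('P')(y, a) = Add(-5, Add(Add(16, y), 5)) = Add(-5, Add(21, y)) = Add(16, y))
Pow(Add(Function('P')(-13, -22), 32), 2) = Pow(Add(Add(16, -13), 32), 2) = Pow(Add(3, 32), 2) = Pow(35, 2) = 1225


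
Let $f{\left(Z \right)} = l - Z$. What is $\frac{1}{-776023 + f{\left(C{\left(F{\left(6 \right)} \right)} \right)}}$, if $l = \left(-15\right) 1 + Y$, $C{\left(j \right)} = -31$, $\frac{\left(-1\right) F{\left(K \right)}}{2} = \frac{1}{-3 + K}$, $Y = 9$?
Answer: $- \frac{1}{775998} \approx -1.2887 \cdot 10^{-6}$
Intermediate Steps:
$F{\left(K \right)} = - \frac{2}{-3 + K}$
$l = -6$ ($l = \left(-15\right) 1 + 9 = -15 + 9 = -6$)
$f{\left(Z \right)} = -6 - Z$
$\frac{1}{-776023 + f{\left(C{\left(F{\left(6 \right)} \right)} \right)}} = \frac{1}{-776023 - -25} = \frac{1}{-776023 + \left(-6 + 31\right)} = \frac{1}{-776023 + 25} = \frac{1}{-775998} = - \frac{1}{775998}$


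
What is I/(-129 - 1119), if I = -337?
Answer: 337/1248 ≈ 0.27003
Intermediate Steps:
I/(-129 - 1119) = -337/(-129 - 1119) = -337/(-1248) = -1/1248*(-337) = 337/1248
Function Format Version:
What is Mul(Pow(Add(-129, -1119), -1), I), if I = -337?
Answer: Rational(337, 1248) ≈ 0.27003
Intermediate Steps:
Mul(Pow(Add(-129, -1119), -1), I) = Mul(Pow(Add(-129, -1119), -1), -337) = Mul(Pow(-1248, -1), -337) = Mul(Rational(-1, 1248), -337) = Rational(337, 1248)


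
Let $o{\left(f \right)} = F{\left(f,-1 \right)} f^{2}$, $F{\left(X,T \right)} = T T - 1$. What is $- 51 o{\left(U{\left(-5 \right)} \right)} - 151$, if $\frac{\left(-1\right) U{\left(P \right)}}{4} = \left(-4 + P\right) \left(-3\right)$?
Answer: $-151$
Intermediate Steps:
$F{\left(X,T \right)} = -1 + T^{2}$ ($F{\left(X,T \right)} = T^{2} - 1 = -1 + T^{2}$)
$U{\left(P \right)} = -48 + 12 P$ ($U{\left(P \right)} = - 4 \left(-4 + P\right) \left(-3\right) = - 4 \left(12 - 3 P\right) = -48 + 12 P$)
$o{\left(f \right)} = 0$ ($o{\left(f \right)} = \left(-1 + \left(-1\right)^{2}\right) f^{2} = \left(-1 + 1\right) f^{2} = 0 f^{2} = 0$)
$- 51 o{\left(U{\left(-5 \right)} \right)} - 151 = \left(-51\right) 0 - 151 = 0 - 151 = -151$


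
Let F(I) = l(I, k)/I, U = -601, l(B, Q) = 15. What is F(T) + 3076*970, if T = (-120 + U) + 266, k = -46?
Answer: 271518517/91 ≈ 2.9837e+6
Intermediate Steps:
T = -455 (T = (-120 - 601) + 266 = -721 + 266 = -455)
F(I) = 15/I
F(T) + 3076*970 = 15/(-455) + 3076*970 = 15*(-1/455) + 2983720 = -3/91 + 2983720 = 271518517/91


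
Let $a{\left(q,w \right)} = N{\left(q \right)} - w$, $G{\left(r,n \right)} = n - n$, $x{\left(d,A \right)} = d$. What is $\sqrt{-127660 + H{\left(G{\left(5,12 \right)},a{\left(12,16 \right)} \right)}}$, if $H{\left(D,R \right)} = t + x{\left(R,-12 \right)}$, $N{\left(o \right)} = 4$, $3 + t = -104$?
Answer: $i \sqrt{127779} \approx 357.46 i$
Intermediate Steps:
$t = -107$ ($t = -3 - 104 = -107$)
$G{\left(r,n \right)} = 0$
$a{\left(q,w \right)} = 4 - w$
$H{\left(D,R \right)} = -107 + R$
$\sqrt{-127660 + H{\left(G{\left(5,12 \right)},a{\left(12,16 \right)} \right)}} = \sqrt{-127660 + \left(-107 + \left(4 - 16\right)\right)} = \sqrt{-127660 - 119} = \sqrt{-127779} = i \sqrt{127779}$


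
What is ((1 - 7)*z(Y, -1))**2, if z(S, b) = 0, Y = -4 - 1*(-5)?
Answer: 0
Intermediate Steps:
Y = 1 (Y = -4 + 5 = 1)
((1 - 7)*z(Y, -1))**2 = ((1 - 7)*0)**2 = (-6*0)**2 = 0**2 = 0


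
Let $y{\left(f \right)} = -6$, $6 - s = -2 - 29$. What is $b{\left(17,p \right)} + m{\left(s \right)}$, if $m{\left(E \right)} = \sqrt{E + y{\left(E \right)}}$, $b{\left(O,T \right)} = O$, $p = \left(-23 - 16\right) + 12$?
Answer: $17 + \sqrt{31} \approx 22.568$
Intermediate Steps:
$p = -27$ ($p = -39 + 12 = -27$)
$s = 37$ ($s = 6 - \left(-2 - 29\right) = 6 - -31 = 6 + 31 = 37$)
$m{\left(E \right)} = \sqrt{-6 + E}$ ($m{\left(E \right)} = \sqrt{E - 6} = \sqrt{-6 + E}$)
$b{\left(17,p \right)} + m{\left(s \right)} = 17 + \sqrt{-6 + 37} = 17 + \sqrt{31}$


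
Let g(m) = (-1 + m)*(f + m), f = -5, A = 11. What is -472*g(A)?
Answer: -28320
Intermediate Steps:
g(m) = (-1 + m)*(-5 + m)
-472*g(A) = -472*(5 + 11² - 6*11) = -472*(5 + 121 - 66) = -472*60 = -28320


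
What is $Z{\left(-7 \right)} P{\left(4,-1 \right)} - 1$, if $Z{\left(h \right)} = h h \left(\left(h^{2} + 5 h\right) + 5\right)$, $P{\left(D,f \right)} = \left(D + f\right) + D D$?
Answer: $17688$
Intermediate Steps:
$P{\left(D,f \right)} = D + f + D^{2}$ ($P{\left(D,f \right)} = \left(D + f\right) + D^{2} = D + f + D^{2}$)
$Z{\left(h \right)} = h^{2} \left(5 + h^{2} + 5 h\right)$
$Z{\left(-7 \right)} P{\left(4,-1 \right)} - 1 = \left(-7\right)^{2} \left(5 + \left(-7\right)^{2} + 5 \left(-7\right)\right) \left(4 - 1 + 4^{2}\right) - 1 = 49 \left(5 + 49 - 35\right) \left(4 - 1 + 16\right) - 1 = 49 \cdot 19 \cdot 19 - 1 = 931 \cdot 19 - 1 = 17689 - 1 = 17688$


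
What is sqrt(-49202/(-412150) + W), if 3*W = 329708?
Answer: sqrt(1680203247451287)/123645 ≈ 331.52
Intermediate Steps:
W = 329708/3 (W = (1/3)*329708 = 329708/3 ≈ 1.0990e+5)
sqrt(-49202/(-412150) + W) = sqrt(-49202/(-412150) + 329708/3) = sqrt(-49202*(-1/412150) + 329708/3) = sqrt(24601/206075 + 329708/3) = sqrt(67944649903/618225) = sqrt(1680203247451287)/123645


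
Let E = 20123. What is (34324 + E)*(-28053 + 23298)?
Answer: -258895485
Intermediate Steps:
(34324 + E)*(-28053 + 23298) = (34324 + 20123)*(-28053 + 23298) = 54447*(-4755) = -258895485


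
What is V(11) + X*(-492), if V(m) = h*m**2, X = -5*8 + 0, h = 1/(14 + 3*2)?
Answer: 393721/20 ≈ 19686.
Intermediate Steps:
h = 1/20 (h = 1/(14 + 6) = 1/20 ≈ 0.050000)
X = -40 (X = -40 + 0 = -40)
V(m) = m**2/20
V(11) + X*(-492) = (1/20)*11**2 - 40*(-492) = (1/20)*121 + 19680 = 121/20 + 19680 = 393721/20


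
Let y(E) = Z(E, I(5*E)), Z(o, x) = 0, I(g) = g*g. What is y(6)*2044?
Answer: 0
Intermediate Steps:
I(g) = g²
y(E) = 0
y(6)*2044 = 0*2044 = 0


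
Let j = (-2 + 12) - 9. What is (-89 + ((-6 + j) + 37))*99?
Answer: -5643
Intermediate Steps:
j = 1 (j = 10 - 9 = 1)
(-89 + ((-6 + j) + 37))*99 = (-89 + ((-6 + 1) + 37))*99 = (-89 + (-5 + 37))*99 = (-89 + 32)*99 = -57*99 = -5643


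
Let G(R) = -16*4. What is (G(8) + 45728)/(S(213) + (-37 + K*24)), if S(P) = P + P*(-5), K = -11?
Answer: -45664/1153 ≈ -39.604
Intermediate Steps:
G(R) = -64
S(P) = -4*P (S(P) = P - 5*P = -4*P)
(G(8) + 45728)/(S(213) + (-37 + K*24)) = (-64 + 45728)/(-4*213 + (-37 - 11*24)) = 45664/(-852 + (-37 - 264)) = 45664/(-852 - 301) = 45664/(-1153) = 45664*(-1/1153) = -45664/1153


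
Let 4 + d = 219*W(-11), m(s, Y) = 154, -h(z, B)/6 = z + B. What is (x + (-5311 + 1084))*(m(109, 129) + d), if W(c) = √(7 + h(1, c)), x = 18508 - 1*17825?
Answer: -531600 - 776136*√67 ≈ -6.8845e+6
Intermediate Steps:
h(z, B) = -6*B - 6*z (h(z, B) = -6*(z + B) = -6*(B + z) = -6*B - 6*z)
x = 683 (x = 18508 - 17825 = 683)
W(c) = √(1 - 6*c) (W(c) = √(7 + (-6*c - 6*1)) = √(7 + (-6*c - 6)) = √(7 + (-6 - 6*c)) = √(1 - 6*c))
d = -4 + 219*√67 (d = -4 + 219*√(1 - 6*(-11)) = -4 + 219*√(1 + 66) = -4 + 219*√67 ≈ 1788.6)
(x + (-5311 + 1084))*(m(109, 129) + d) = (683 + (-5311 + 1084))*(154 + (-4 + 219*√67)) = (683 - 4227)*(150 + 219*√67) = -3544*(150 + 219*√67) = -531600 - 776136*√67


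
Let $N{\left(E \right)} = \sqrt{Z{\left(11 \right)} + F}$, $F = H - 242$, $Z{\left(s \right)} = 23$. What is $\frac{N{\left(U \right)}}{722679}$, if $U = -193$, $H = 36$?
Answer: $\frac{i \sqrt{183}}{722679} \approx 1.8719 \cdot 10^{-5} i$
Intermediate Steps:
$F = -206$ ($F = 36 - 242 = -206$)
$N{\left(E \right)} = i \sqrt{183}$ ($N{\left(E \right)} = \sqrt{23 - 206} = \sqrt{-183} = i \sqrt{183}$)
$\frac{N{\left(U \right)}}{722679} = \frac{i \sqrt{183}}{722679}$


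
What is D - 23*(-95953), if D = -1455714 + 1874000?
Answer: 2625205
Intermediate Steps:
D = 418286
D - 23*(-95953) = 418286 - 23*(-95953) = 418286 + 2206919 = 2625205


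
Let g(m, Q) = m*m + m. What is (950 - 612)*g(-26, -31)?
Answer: 219700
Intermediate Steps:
g(m, Q) = m + m² (g(m, Q) = m² + m = m + m²)
(950 - 612)*g(-26, -31) = (950 - 612)*(-26*(1 - 26)) = 338*(-26*(-25)) = 338*650 = 219700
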